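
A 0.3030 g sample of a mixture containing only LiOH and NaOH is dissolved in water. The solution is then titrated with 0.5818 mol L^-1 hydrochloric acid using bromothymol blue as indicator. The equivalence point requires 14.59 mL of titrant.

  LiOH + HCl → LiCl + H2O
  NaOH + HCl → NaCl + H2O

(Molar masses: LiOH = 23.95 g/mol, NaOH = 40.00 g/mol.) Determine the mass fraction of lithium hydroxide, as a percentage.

n(HCl) = 0.01459 × 0.5818 = 8.488 × 10^-3 mol
Let x = n(LiOH), y = n(NaOH).
Titrant: 1x + 1y = 8.488 × 10^-3;  mass: 23.95x + 40.00y = 0.3030
Solving, x = 2.277 × 10^-3 mol, y = 6.212 × 10^-3 mol
mass of LiOH = 2.277 × 10^-3 × 23.95 = 0.05452 g
% LiOH = 0.05452 / 0.3030 × 100 = 17.99 %

17.99 %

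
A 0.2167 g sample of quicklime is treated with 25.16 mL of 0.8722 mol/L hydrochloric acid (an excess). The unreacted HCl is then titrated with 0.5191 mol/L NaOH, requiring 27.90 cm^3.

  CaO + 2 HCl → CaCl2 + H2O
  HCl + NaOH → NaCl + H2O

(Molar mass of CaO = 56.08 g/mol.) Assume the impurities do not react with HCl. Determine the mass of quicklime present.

n(HCl) added = 0.02516 × 0.8722 = 0.02194 mol
n(NaOH) used in back-titration = 0.02790 × 0.5191 = 0.01448 mol
n(HCl) left over = 0.01448 mol (1:1 ratio)
n(HCl) consumed by analyte = 0.02194 − 0.01448 = 7.462 × 10^-3 mol
From the 1:2 ratio, n(CaO) = 1/2 × 7.462 × 10^-3 = 3.731 × 10^-3 mol
mass of CaO = 3.731 × 10^-3 × 56.08 = 0.2092 g

0.2092 g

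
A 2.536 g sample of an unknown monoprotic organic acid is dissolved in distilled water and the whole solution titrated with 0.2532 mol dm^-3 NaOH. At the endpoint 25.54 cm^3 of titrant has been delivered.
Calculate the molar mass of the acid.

n(NaOH) = 0.02554 L × 0.2532 mol/L = 6.467 × 10^-3 mol
n(HA) = 6.467 × 10^-3 mol (1:1 ratio)
M = m / n = 2.536 g / 6.467 × 10^-3 mol = 392.2 g/mol

392.2 g/mol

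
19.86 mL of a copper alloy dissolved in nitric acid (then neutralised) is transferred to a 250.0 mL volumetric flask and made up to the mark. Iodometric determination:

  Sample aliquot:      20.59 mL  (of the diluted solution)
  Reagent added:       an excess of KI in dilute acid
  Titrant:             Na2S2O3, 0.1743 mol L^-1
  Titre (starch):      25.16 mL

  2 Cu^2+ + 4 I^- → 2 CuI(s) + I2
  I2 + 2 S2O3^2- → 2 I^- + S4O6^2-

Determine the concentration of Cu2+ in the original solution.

2.681 mol/L

n(S2O3^2-) = 0.02516 × 0.1743 = 4.385 × 10^-3 mol
n(I2) = n(S2O3^2-)/2 = 2.193 × 10^-3 mol
From the 2:1 ratio, n(Cu2+) in the aliquot = 2/1 × 2.193 × 10^-3 = 4.385 × 10^-3 mol
[Cu2+]_dilute = 4.385 × 10^-3 / 0.02059 = 0.2130 mol/L
[Cu2+]_original = 0.2130 × 250.0/19.86 = 2.681 mol/L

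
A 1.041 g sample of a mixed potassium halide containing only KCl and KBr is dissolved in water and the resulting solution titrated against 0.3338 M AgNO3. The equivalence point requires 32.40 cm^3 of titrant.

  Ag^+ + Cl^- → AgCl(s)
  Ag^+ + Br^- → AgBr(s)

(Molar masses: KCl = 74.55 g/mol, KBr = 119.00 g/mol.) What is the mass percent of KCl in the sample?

39.63 %

n(AgNO3) = 0.03240 × 0.3338 = 0.01082 mol
Let x = n(KCl), y = n(KBr).
Titrant: 1x + 1y = 0.01082;  mass: 74.55x + 119.00y = 1.041
Solving, x = 5.534 × 10^-3 mol, y = 5.281 × 10^-3 mol
mass of KCl = 5.534 × 10^-3 × 74.55 = 0.4126 g
% KCl = 0.4126 / 1.041 × 100 = 39.63 %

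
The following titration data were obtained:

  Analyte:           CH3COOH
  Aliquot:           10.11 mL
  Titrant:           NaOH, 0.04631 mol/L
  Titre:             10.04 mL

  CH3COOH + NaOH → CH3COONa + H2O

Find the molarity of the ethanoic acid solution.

0.04599 mol/L

n(NaOH) = 0.01004 L × 0.04631 mol/L = 4.650 × 10^-4 mol
n(CH3COOH) = 4.650 × 10^-4 mol (1:1 mole ratio)
[CH3COOH] = 4.650 × 10^-4 mol / 0.01011 L = 0.04599 mol/L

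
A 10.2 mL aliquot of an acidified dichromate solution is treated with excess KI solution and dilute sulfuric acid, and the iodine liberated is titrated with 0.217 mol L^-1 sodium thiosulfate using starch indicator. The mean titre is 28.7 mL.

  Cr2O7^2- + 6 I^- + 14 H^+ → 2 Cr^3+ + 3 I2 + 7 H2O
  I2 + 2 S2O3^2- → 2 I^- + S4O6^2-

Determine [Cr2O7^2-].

n(S2O3^2-) = 0.0287 × 0.217 = 6.23 × 10^-3 mol
n(I2) = n(S2O3^2-)/2 = 3.11 × 10^-3 mol
From the 1:3 ratio, n(Cr2O7^2-) in the aliquot = 1/3 × 3.11 × 10^-3 = 1.04 × 10^-3 mol
[Cr2O7^2-] = 1.04 × 10^-3 / 0.0102 = 0.102 mol/L

0.102 mol/L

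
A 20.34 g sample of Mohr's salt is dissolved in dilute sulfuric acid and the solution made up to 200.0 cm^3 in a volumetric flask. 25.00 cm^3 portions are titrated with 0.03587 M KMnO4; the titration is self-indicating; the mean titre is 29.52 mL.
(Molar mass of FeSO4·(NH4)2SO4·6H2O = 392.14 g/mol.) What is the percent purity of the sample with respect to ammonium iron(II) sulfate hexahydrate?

MnO4^- + 5 Fe^2+ + 8 H^+ → Mn^2+ + 5 Fe^3+ + 4 H2O
n(KMnO4) per titration = 0.02952 × 0.03587 = 1.059 × 10^-3 mol
From the 5:1 ratio, n(FeSO4·(NH4)2SO4·6H2O) in each aliquot = 5/1 × 1.059 × 10^-3 = 5.294 × 10^-3 mol
n(FeSO4·(NH4)2SO4·6H2O) in the whole flask = 5.294 × 10^-3 × 200.0/25.00 = 0.04236 mol
mass of FeSO4·(NH4)2SO4·6H2O = 0.04236 × 392.14 = 16.61 g
% FeSO4·(NH4)2SO4·6H2O = 16.61 / 20.34 × 100 = 81.66 %

81.66 %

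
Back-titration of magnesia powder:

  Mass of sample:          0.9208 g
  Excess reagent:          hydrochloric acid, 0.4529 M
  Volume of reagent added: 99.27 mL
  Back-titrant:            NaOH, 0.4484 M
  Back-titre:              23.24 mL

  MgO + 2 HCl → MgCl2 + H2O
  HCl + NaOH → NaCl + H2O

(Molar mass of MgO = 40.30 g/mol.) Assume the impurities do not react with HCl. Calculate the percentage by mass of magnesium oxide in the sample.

n(HCl) added = 0.09927 × 0.4529 = 0.04496 mol
n(NaOH) used in back-titration = 0.02324 × 0.4484 = 0.01042 mol
n(HCl) left over = 0.01042 mol (1:1 ratio)
n(HCl) consumed by analyte = 0.04496 − 0.01042 = 0.03454 mol
From the 1:2 ratio, n(MgO) = 1/2 × 0.03454 = 0.01727 mol
mass of MgO = 0.01727 × 40.30 = 0.6960 g
% MgO = 0.6960 / 0.9208 × 100 = 75.58 %

75.58 %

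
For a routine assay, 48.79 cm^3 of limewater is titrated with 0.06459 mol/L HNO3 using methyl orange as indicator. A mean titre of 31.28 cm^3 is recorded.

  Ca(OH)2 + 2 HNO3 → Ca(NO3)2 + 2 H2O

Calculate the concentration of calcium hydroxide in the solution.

0.02070 mol/L

n(HNO3) = 0.03128 L × 0.06459 mol/L = 2.020 × 10^-3 mol
From the 1:2 mole ratio, n(Ca(OH)2) = 1/2 × 2.020 × 10^-3 = 1.010 × 10^-3 mol
[Ca(OH)2] = 1.010 × 10^-3 mol / 0.04879 L = 0.02070 mol/L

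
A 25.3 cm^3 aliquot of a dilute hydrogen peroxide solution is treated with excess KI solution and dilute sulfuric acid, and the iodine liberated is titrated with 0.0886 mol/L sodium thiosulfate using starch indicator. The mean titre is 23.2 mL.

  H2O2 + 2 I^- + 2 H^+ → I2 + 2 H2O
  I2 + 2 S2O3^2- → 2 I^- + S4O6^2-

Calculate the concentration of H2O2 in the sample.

n(S2O3^2-) = 0.0232 × 0.0886 = 2.06 × 10^-3 mol
n(I2) = n(S2O3^2-)/2 = 1.03 × 10^-3 mol
n(H2O2) in the aliquot = 1.03 × 10^-3 mol (1:1 ratio)
[H2O2] = 1.03 × 10^-3 / 0.0253 = 0.0406 mol/L

0.0406 mol/L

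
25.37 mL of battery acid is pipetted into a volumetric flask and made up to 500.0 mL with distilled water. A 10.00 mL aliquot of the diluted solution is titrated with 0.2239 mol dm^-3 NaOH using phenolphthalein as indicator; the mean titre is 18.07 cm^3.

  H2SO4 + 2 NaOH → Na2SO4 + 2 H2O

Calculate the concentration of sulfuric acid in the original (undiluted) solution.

3.987 mol/L

n(NaOH) = 0.01807 × 0.2239 = 4.046 × 10^-3 mol
From the 1:2 ratio, n(H2SO4) in the aliquot = 1/2 × 4.046 × 10^-3 = 2.023 × 10^-3 mol
[H2SO4]_dilute = 2.023 × 10^-3 / 0.01000 = 0.2023 mol/L
Dilution factor = 500.0 / 25.37 = 19.71
[H2SO4]_stock = 0.2023 × 19.71 = 3.987 mol/L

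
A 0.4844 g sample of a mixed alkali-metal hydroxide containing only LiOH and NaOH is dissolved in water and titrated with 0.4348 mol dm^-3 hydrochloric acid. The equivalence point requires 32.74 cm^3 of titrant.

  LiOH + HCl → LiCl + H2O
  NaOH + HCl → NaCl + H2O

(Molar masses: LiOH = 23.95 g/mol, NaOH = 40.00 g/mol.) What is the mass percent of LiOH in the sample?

n(HCl) = 0.03274 × 0.4348 = 0.01424 mol
Let x = n(LiOH), y = n(NaOH).
Titrant: 1x + 1y = 0.01424;  mass: 23.95x + 40.00y = 0.4844
Solving, x = 5.297 × 10^-3 mol, y = 8.939 × 10^-3 mol
mass of LiOH = 5.297 × 10^-3 × 23.95 = 0.1269 g
% LiOH = 0.1269 / 0.4844 × 100 = 26.19 %

26.19 %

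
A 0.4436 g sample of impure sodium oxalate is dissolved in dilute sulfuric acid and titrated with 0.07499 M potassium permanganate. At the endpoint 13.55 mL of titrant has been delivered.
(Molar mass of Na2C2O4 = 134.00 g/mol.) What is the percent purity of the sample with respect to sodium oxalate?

2 MnO4^- + 5 C2O4^2- + 16 H^+ → 2 Mn^2+ + 10 CO2 + 8 H2O
n(KMnO4) = 0.01355 L × 0.07499 mol/L = 1.016 × 10^-3 mol
From the 5:2 ratio, n(Na2C2O4) = 5/2 × 1.016 × 10^-3 = 2.540 × 10^-3 mol
mass of Na2C2O4 = 2.540 × 10^-3 × 134.00 g/mol = 0.3404 g
% Na2C2O4 = 0.3404 / 0.4436 × 100 = 76.74 %

76.74 %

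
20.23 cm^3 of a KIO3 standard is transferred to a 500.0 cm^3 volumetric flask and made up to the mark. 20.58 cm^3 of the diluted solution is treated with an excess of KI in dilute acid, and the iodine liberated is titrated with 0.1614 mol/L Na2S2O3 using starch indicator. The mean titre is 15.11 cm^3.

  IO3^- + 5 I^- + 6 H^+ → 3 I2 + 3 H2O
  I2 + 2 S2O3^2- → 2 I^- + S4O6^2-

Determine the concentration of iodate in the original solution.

0.4881 mol/L

n(S2O3^2-) = 0.01511 × 0.1614 = 2.439 × 10^-3 mol
n(I2) = n(S2O3^2-)/2 = 1.219 × 10^-3 mol
From the 1:3 ratio, n(IO3^-) in the aliquot = 1/3 × 1.219 × 10^-3 = 4.065 × 10^-4 mol
[IO3^-]_dilute = 4.065 × 10^-4 / 0.02058 = 0.01975 mol/L
[IO3^-]_original = 0.01975 × 500.0/20.23 = 0.4881 mol/L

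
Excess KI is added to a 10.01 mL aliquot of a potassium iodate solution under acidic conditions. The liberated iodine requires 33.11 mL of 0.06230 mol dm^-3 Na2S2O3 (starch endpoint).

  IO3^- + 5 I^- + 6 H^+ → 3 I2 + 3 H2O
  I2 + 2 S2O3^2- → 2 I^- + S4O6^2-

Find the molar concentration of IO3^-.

0.03434 mol/L

n(S2O3^2-) = 0.03311 × 0.06230 = 2.063 × 10^-3 mol
n(I2) = n(S2O3^2-)/2 = 1.031 × 10^-3 mol
From the 1:3 ratio, n(IO3^-) in the aliquot = 1/3 × 1.031 × 10^-3 = 3.438 × 10^-4 mol
[IO3^-] = 3.438 × 10^-4 / 0.01001 = 0.03434 mol/L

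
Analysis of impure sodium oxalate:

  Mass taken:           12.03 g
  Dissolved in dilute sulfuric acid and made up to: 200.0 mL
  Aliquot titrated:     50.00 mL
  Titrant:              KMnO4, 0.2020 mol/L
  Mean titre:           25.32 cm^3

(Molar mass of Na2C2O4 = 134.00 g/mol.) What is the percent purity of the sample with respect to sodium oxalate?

2 MnO4^- + 5 C2O4^2- + 16 H^+ → 2 Mn^2+ + 10 CO2 + 8 H2O
n(KMnO4) per titration = 0.02532 × 0.2020 = 5.115 × 10^-3 mol
From the 5:2 ratio, n(Na2C2O4) in each aliquot = 5/2 × 5.115 × 10^-3 = 0.01279 mol
n(Na2C2O4) in the whole flask = 0.01279 × 200.0/50.00 = 0.05115 mol
mass of Na2C2O4 = 0.05115 × 134.00 = 6.854 g
% Na2C2O4 = 6.854 / 12.03 × 100 = 56.97 %

56.97 %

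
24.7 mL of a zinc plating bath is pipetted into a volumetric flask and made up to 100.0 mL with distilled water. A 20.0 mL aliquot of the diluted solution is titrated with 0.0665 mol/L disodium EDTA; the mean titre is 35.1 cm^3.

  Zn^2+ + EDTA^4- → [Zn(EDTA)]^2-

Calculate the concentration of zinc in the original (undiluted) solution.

0.473 mol/L

n(EDTA) = 0.0351 × 0.0665 = 2.33 × 10^-3 mol
n(Zn2+) in the aliquot = 2.33 × 10^-3 mol (1:1 ratio)
[Zn2+]_dilute = 2.33 × 10^-3 / 0.0200 = 0.117 mol/L
Dilution factor = 100.0 / 24.7 = 4.049
[Zn2+]_stock = 0.117 × 4.049 = 0.473 mol/L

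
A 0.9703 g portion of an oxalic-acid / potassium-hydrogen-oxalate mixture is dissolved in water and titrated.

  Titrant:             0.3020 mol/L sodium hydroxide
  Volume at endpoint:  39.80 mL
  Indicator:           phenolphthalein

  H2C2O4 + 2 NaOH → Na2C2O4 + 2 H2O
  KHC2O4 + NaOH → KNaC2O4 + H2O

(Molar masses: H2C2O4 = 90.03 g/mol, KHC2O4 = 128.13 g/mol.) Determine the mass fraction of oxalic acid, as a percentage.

n(NaOH) = 0.03980 × 0.3020 = 0.01202 mol
Let x = n(H2C2O4), y = n(KHC2O4).
Titrant: 2x + 1y = 0.01202;  mass: 90.03x + 128.13y = 0.9703
Solving, x = 3.428 × 10^-3 mol, y = 5.164 × 10^-3 mol
mass of H2C2O4 = 3.428 × 10^-3 × 90.03 = 0.3086 g
% H2C2O4 = 0.3086 / 0.9703 × 100 = 31.80 %

31.80 %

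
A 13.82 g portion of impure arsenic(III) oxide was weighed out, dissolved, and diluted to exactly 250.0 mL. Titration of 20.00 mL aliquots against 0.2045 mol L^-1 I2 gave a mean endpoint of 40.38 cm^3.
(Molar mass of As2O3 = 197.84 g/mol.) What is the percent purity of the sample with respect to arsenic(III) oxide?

As2O3 + 2 I2 + 2 H2O → As2O5 + 4 HI
n(I2) per titration = 0.04038 × 0.2045 = 8.258 × 10^-3 mol
From the 1:2 ratio, n(As2O3) in each aliquot = 1/2 × 8.258 × 10^-3 = 4.129 × 10^-3 mol
n(As2O3) in the whole flask = 4.129 × 10^-3 × 250.0/20.00 = 0.05161 mol
mass of As2O3 = 0.05161 × 197.84 = 10.21 g
% As2O3 = 10.21 / 13.82 × 100 = 73.88 %

73.88 %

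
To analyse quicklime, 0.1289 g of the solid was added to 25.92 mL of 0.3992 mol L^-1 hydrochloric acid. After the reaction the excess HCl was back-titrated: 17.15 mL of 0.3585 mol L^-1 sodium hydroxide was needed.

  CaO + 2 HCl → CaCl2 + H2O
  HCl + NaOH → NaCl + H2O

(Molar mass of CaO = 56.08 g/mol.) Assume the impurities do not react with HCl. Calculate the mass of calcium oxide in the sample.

n(HCl) added = 0.02592 × 0.3992 = 0.01035 mol
n(NaOH) used in back-titration = 0.01715 × 0.3585 = 6.148 × 10^-3 mol
n(HCl) left over = 6.148 × 10^-3 mol (1:1 ratio)
n(HCl) consumed by analyte = 0.01035 − 6.148 × 10^-3 = 4.199 × 10^-3 mol
From the 1:2 ratio, n(CaO) = 1/2 × 4.199 × 10^-3 = 2.099 × 10^-3 mol
mass of CaO = 2.099 × 10^-3 × 56.08 = 0.1177 g

0.1177 g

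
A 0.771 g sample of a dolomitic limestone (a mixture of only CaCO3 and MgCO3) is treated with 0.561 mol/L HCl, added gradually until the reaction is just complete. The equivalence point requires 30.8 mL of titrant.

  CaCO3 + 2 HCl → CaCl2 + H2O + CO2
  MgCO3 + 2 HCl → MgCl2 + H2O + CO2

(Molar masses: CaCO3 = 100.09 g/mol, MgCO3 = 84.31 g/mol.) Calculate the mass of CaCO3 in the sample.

n(HCl) = 0.0308 × 0.561 = 0.0173 mol
Let x = n(CaCO3), y = n(MgCO3).
Titrant: 2x + 2y = 0.0173;  mass: 100.09x + 84.31y = 0.771
Solving, x = 2.70 × 10^-3 mol, y = 5.94 × 10^-3 mol
mass of CaCO3 = 2.70 × 10^-3 × 100.09 = 0.270 g

0.270 g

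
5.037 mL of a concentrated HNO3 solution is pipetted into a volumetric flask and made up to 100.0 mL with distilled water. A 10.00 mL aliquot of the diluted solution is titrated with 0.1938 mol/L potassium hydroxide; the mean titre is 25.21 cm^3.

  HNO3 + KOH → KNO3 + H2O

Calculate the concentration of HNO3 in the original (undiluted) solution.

9.700 mol/L

n(KOH) = 0.02521 × 0.1938 = 4.886 × 10^-3 mol
n(HNO3) in the aliquot = 4.886 × 10^-3 mol (1:1 ratio)
[HNO3]_dilute = 4.886 × 10^-3 / 0.01000 = 0.4886 mol/L
Dilution factor = 100.0 / 5.037 = 19.85
[HNO3]_stock = 0.4886 × 19.85 = 9.700 mol/L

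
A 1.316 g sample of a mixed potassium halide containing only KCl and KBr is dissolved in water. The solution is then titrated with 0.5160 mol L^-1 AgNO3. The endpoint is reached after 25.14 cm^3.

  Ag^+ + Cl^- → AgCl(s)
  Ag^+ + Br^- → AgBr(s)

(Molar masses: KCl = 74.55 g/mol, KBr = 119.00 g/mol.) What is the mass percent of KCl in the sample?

n(AgNO3) = 0.02514 × 0.5160 = 0.01297 mol
Let x = n(KCl), y = n(KBr).
Titrant: 1x + 1y = 0.01297;  mass: 74.55x + 119.00y = 1.316
Solving, x = 5.123 × 10^-3 mol, y = 7.850 × 10^-3 mol
mass of KCl = 5.123 × 10^-3 × 74.55 = 0.3819 g
% KCl = 0.3819 / 1.316 × 100 = 29.02 %

29.02 %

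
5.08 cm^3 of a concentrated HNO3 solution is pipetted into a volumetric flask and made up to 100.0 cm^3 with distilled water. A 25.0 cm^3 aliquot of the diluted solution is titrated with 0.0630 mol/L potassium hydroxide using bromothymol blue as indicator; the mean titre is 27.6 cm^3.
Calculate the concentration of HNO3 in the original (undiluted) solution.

1.37 mol/L

HNO3 + KOH → KNO3 + H2O
n(KOH) = 0.0276 × 0.0630 = 1.74 × 10^-3 mol
n(HNO3) in the aliquot = 1.74 × 10^-3 mol (1:1 ratio)
[HNO3]_dilute = 1.74 × 10^-3 / 0.0250 = 0.0696 mol/L
Dilution factor = 100.0 / 5.08 = 19.69
[HNO3]_stock = 0.0696 × 19.69 = 1.37 mol/L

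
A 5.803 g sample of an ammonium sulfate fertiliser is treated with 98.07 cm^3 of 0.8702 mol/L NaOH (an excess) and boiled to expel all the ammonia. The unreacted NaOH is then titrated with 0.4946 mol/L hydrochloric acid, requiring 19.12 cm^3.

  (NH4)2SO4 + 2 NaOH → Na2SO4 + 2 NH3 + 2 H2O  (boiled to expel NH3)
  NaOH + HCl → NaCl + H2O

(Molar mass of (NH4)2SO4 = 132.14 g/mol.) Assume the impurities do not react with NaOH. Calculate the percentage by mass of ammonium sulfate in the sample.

n(NaOH) added = 0.09807 × 0.8702 = 0.08534 mol
n(HCl) used in back-titration = 0.01912 × 0.4946 = 9.457 × 10^-3 mol
n(NaOH) left over = 9.457 × 10^-3 mol (1:1 ratio)
n(NaOH) consumed by analyte = 0.08534 − 9.457 × 10^-3 = 0.07588 mol
From the 1:2 ratio, n((NH4)2SO4) = 1/2 × 0.07588 = 0.03794 mol
mass of (NH4)2SO4 = 0.03794 × 132.14 = 5.014 g
% (NH4)2SO4 = 5.014 / 5.803 × 100 = 86.40 %

86.40 %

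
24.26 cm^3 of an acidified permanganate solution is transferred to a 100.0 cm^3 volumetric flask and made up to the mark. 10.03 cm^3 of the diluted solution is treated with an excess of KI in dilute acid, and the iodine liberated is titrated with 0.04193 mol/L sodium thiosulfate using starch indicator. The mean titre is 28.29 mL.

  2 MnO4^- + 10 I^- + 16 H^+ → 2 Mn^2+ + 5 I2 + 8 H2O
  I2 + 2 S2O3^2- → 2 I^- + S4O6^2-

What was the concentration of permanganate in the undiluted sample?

n(S2O3^2-) = 0.02829 × 0.04193 = 1.186 × 10^-3 mol
n(I2) = n(S2O3^2-)/2 = 5.931 × 10^-4 mol
From the 2:5 ratio, n(MnO4^-) in the aliquot = 2/5 × 5.931 × 10^-4 = 2.372 × 10^-4 mol
[MnO4^-]_dilute = 2.372 × 10^-4 / 0.01003 = 0.02365 mol/L
[MnO4^-]_original = 0.02365 × 100.0/24.26 = 0.09750 mol/L

0.09750 mol/L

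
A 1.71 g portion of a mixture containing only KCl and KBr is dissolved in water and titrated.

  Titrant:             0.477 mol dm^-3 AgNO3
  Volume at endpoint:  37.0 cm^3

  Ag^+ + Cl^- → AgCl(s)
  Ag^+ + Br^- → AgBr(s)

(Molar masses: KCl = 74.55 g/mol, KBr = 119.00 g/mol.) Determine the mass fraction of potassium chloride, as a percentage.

38.3 %

n(AgNO3) = 0.0370 × 0.477 = 0.0176 mol
Let x = n(KCl), y = n(KBr).
Titrant: 1x + 1y = 0.0176;  mass: 74.55x + 119.00y = 1.71
Solving, x = 8.78 × 10^-3 mol, y = 8.87 × 10^-3 mol
mass of KCl = 8.78 × 10^-3 × 74.55 = 0.654 g
% KCl = 0.654 / 1.71 × 100 = 38.3 %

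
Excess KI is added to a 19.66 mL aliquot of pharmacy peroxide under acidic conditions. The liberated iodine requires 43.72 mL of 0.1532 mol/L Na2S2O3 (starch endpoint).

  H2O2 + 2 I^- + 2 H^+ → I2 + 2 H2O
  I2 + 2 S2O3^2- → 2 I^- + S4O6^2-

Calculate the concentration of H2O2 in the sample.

n(S2O3^2-) = 0.04372 × 0.1532 = 6.698 × 10^-3 mol
n(I2) = n(S2O3^2-)/2 = 3.349 × 10^-3 mol
n(H2O2) in the aliquot = 3.349 × 10^-3 mol (1:1 ratio)
[H2O2] = 3.349 × 10^-3 / 0.01966 = 0.1703 mol/L

0.1703 mol/L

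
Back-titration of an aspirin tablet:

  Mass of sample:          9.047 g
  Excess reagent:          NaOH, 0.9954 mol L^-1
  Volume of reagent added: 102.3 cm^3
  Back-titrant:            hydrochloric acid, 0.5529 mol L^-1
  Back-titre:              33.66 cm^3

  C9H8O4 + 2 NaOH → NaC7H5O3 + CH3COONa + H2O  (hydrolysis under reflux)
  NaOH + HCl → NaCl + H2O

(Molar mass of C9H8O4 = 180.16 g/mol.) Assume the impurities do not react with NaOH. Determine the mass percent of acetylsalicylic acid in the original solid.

82.86 %

n(NaOH) added = 0.1023 × 0.9954 = 0.1018 mol
n(HCl) used in back-titration = 0.03366 × 0.5529 = 0.01861 mol
n(NaOH) left over = 0.01861 mol (1:1 ratio)
n(NaOH) consumed by analyte = 0.1018 − 0.01861 = 0.08322 mol
From the 1:2 ratio, n(C9H8O4) = 1/2 × 0.08322 = 0.04161 mol
mass of C9H8O4 = 0.04161 × 180.16 = 7.496 g
% C9H8O4 = 7.496 / 9.047 × 100 = 82.86 %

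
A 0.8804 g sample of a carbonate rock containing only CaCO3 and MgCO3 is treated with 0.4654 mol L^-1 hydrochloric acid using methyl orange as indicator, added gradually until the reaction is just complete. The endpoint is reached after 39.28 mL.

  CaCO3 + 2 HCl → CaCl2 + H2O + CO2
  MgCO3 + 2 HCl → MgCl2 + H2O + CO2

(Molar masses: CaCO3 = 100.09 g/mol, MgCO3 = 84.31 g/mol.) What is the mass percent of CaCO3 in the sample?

n(HCl) = 0.03928 × 0.4654 = 0.01828 mol
Let x = n(CaCO3), y = n(MgCO3).
Titrant: 2x + 2y = 0.01828;  mass: 100.09x + 84.31y = 0.8804
Solving, x = 6.956 × 10^-3 mol, y = 2.184 × 10^-3 mol
mass of CaCO3 = 6.956 × 10^-3 × 100.09 = 0.6962 g
% CaCO3 = 0.6962 / 0.8804 × 100 = 79.08 %

79.08 %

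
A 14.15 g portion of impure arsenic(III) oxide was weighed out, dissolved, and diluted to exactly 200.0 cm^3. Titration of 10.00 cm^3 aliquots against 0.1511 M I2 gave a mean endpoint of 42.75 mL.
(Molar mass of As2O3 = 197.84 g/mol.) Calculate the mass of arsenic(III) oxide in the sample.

12.78 g

As2O3 + 2 I2 + 2 H2O → As2O5 + 4 HI
n(I2) per titration = 0.04275 × 0.1511 = 6.460 × 10^-3 mol
From the 1:2 ratio, n(As2O3) in each aliquot = 1/2 × 6.460 × 10^-3 = 3.230 × 10^-3 mol
n(As2O3) in the whole flask = 3.230 × 10^-3 × 200.0/10.00 = 0.06460 mol
mass of As2O3 = 0.06460 × 197.84 = 12.78 g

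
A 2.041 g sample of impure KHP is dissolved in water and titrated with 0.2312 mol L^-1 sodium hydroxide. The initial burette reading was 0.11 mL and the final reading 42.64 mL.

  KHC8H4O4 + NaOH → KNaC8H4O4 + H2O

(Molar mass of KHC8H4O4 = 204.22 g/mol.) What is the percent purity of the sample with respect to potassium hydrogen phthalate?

98.39 %

n(NaOH) = 0.04253 L × 0.2312 mol/L = 9.833 × 10^-3 mol
n(KHC8H4O4) = 9.833 × 10^-3 mol (1:1 ratio)
mass of KHC8H4O4 = 9.833 × 10^-3 × 204.22 g/mol = 2.008 g
% KHC8H4O4 = 2.008 / 2.041 × 100 = 98.39 %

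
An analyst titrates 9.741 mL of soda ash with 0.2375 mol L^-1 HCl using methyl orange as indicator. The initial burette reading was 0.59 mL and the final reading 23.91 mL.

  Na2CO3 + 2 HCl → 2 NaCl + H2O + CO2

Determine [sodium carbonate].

n(HCl) = 0.02332 L × 0.2375 mol/L = 5.538 × 10^-3 mol
From the 1:2 mole ratio, n(Na2CO3) = 1/2 × 5.538 × 10^-3 = 2.769 × 10^-3 mol
[Na2CO3] = 2.769 × 10^-3 mol / 0.009741 L = 0.2843 mol/L

0.2843 mol/L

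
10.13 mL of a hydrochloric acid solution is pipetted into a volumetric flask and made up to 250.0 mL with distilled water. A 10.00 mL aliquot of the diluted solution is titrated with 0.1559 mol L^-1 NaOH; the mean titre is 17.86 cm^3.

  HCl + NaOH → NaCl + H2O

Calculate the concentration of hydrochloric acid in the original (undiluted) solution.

6.872 mol/L

n(NaOH) = 0.01786 × 0.1559 = 2.784 × 10^-3 mol
n(HCl) in the aliquot = 2.784 × 10^-3 mol (1:1 ratio)
[HCl]_dilute = 2.784 × 10^-3 / 0.01000 = 0.2784 mol/L
Dilution factor = 250.0 / 10.13 = 24.68
[HCl]_stock = 0.2784 × 24.68 = 6.872 mol/L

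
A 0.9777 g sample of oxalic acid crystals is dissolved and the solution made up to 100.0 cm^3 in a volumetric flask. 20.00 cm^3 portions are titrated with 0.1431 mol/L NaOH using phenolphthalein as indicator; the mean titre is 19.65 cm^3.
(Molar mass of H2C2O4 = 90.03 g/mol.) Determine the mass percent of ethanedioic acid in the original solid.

H2C2O4 + 2 NaOH → Na2C2O4 + 2 H2O
n(NaOH) per titration = 0.01965 × 0.1431 = 2.812 × 10^-3 mol
From the 1:2 ratio, n(H2C2O4) in each aliquot = 1/2 × 2.812 × 10^-3 = 1.406 × 10^-3 mol
n(H2C2O4) in the whole flask = 1.406 × 10^-3 × 100.0/20.00 = 7.030 × 10^-3 mol
mass of H2C2O4 = 7.030 × 10^-3 × 90.03 = 0.6329 g
% H2C2O4 = 0.6329 / 0.9777 × 100 = 64.73 %

64.73 %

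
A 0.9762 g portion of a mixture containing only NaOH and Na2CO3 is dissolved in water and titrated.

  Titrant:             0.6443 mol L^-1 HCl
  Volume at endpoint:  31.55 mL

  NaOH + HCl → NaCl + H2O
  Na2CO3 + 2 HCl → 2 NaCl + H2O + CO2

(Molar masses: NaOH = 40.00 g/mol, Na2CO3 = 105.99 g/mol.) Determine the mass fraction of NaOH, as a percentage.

n(HCl) = 0.03155 × 0.6443 = 0.02033 mol
Let x = n(NaOH), y = n(Na2CO3).
Titrant: 1x + 2y = 0.02033;  mass: 40.00x + 105.99y = 0.9762
Solving, x = 7.777 × 10^-3 mol, y = 6.275 × 10^-3 mol
mass of NaOH = 7.777 × 10^-3 × 40.00 = 0.3111 g
% NaOH = 0.3111 / 0.9762 × 100 = 31.87 %

31.87 %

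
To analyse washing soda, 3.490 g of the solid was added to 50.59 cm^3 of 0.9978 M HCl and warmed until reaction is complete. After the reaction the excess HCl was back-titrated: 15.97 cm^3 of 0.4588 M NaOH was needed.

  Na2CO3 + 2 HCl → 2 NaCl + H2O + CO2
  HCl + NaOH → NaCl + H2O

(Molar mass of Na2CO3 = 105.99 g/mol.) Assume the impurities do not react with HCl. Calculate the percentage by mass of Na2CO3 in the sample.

n(HCl) added = 0.05059 × 0.9978 = 0.05048 mol
n(NaOH) used in back-titration = 0.01597 × 0.4588 = 7.327 × 10^-3 mol
n(HCl) left over = 7.327 × 10^-3 mol (1:1 ratio)
n(HCl) consumed by analyte = 0.05048 − 7.327 × 10^-3 = 0.04315 mol
From the 1:2 ratio, n(Na2CO3) = 1/2 × 0.04315 = 0.02158 mol
mass of Na2CO3 = 0.02158 × 105.99 = 2.287 g
% Na2CO3 = 2.287 / 3.490 × 100 = 65.53 %

65.53 %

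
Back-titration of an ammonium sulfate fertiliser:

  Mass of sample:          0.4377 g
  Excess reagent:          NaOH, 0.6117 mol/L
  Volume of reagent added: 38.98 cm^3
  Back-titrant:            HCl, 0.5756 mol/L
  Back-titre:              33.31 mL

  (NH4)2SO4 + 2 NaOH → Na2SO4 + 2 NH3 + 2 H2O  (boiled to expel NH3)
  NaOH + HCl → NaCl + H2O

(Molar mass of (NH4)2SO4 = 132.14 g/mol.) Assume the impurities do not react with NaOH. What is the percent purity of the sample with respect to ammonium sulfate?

n(NaOH) added = 0.03898 × 0.6117 = 0.02384 mol
n(HCl) used in back-titration = 0.03331 × 0.5756 = 0.01917 mol
n(NaOH) left over = 0.01917 mol (1:1 ratio)
n(NaOH) consumed by analyte = 0.02384 − 0.01917 = 4.671 × 10^-3 mol
From the 1:2 ratio, n((NH4)2SO4) = 1/2 × 4.671 × 10^-3 = 2.335 × 10^-3 mol
mass of (NH4)2SO4 = 2.335 × 10^-3 × 132.14 = 0.3086 g
% (NH4)2SO4 = 0.3086 / 0.4377 × 100 = 70.51 %

70.51 %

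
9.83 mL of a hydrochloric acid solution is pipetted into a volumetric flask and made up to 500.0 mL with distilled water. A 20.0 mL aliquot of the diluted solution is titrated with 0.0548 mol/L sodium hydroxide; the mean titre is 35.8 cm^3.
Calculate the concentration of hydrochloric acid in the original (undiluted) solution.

HCl + NaOH → NaCl + H2O
n(NaOH) = 0.0358 × 0.0548 = 1.96 × 10^-3 mol
n(HCl) in the aliquot = 1.96 × 10^-3 mol (1:1 ratio)
[HCl]_dilute = 1.96 × 10^-3 / 0.0200 = 0.0981 mol/L
Dilution factor = 500.0 / 9.83 = 50.86
[HCl]_stock = 0.0981 × 50.86 = 4.99 mol/L

4.99 mol/L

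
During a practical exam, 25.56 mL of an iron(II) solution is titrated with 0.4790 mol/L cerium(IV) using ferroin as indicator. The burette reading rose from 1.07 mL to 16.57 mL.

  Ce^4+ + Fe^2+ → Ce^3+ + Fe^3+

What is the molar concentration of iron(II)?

n(Ce4+) = 0.01550 L × 0.4790 mol/L = 7.424 × 10^-3 mol
n(Fe2+) = 7.424 × 10^-3 mol (1:1 mole ratio)
[Fe2+] = 7.424 × 10^-3 mol / 0.02556 L = 0.2905 mol/L

0.2905 mol/L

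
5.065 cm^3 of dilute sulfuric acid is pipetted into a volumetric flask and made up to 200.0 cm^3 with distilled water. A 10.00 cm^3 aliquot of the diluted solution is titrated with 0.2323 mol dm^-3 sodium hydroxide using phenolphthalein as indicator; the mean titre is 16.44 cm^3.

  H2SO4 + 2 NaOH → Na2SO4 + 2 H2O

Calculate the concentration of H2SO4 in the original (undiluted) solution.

n(NaOH) = 0.01644 × 0.2323 = 3.819 × 10^-3 mol
From the 1:2 ratio, n(H2SO4) in the aliquot = 1/2 × 3.819 × 10^-3 = 1.910 × 10^-3 mol
[H2SO4]_dilute = 1.910 × 10^-3 / 0.01000 = 0.1910 mol/L
Dilution factor = 200.0 / 5.065 = 39.49
[H2SO4]_stock = 0.1910 × 39.49 = 7.540 mol/L

7.540 mol/L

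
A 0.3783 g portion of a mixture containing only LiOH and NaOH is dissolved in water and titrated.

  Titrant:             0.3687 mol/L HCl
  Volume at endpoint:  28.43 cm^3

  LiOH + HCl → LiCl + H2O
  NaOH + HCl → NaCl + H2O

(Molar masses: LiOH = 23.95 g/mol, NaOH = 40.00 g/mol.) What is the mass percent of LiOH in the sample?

16.17 %

n(HCl) = 0.02843 × 0.3687 = 0.01048 mol
Let x = n(LiOH), y = n(NaOH).
Titrant: 1x + 1y = 0.01048;  mass: 23.95x + 40.00y = 0.3783
Solving, x = 2.554 × 10^-3 mol, y = 7.929 × 10^-3 mol
mass of LiOH = 2.554 × 10^-3 × 23.95 = 0.06116 g
% LiOH = 0.06116 / 0.3783 × 100 = 16.17 %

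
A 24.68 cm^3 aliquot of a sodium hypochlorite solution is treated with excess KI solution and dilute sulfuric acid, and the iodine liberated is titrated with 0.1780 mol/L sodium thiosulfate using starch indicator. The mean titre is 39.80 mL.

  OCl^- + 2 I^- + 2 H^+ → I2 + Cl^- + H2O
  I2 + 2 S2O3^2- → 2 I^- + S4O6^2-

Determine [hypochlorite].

n(S2O3^2-) = 0.03980 × 0.1780 = 7.084 × 10^-3 mol
n(I2) = n(S2O3^2-)/2 = 3.542 × 10^-3 mol
n(OCl^-) in the aliquot = 3.542 × 10^-3 mol (1:1 ratio)
[OCl^-] = 3.542 × 10^-3 / 0.02468 = 0.1435 mol/L

0.1435 mol/L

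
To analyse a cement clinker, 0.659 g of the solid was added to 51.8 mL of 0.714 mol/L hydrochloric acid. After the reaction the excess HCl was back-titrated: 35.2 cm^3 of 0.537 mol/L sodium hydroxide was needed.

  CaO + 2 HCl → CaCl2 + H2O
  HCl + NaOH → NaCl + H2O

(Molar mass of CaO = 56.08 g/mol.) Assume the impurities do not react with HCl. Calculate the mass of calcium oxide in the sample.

n(HCl) added = 0.0518 × 0.714 = 0.0370 mol
n(NaOH) used in back-titration = 0.0352 × 0.537 = 0.0189 mol
n(HCl) left over = 0.0189 mol (1:1 ratio)
n(HCl) consumed by analyte = 0.0370 − 0.0189 = 0.0181 mol
From the 1:2 ratio, n(CaO) = 1/2 × 0.0181 = 9.04 × 10^-3 mol
mass of CaO = 9.04 × 10^-3 × 56.08 = 0.507 g

0.507 g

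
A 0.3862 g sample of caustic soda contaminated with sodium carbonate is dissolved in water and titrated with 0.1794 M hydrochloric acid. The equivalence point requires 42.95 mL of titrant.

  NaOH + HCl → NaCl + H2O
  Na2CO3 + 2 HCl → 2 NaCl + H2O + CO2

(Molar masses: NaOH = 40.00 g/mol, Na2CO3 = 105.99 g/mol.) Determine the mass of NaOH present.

0.06815 g

n(HCl) = 0.04295 × 0.1794 = 7.705 × 10^-3 mol
Let x = n(NaOH), y = n(Na2CO3).
Titrant: 1x + 2y = 7.705 × 10^-3;  mass: 40.00x + 105.99y = 0.3862
Solving, x = 1.704 × 10^-3 mol, y = 3.001 × 10^-3 mol
mass of NaOH = 1.704 × 10^-3 × 40.00 = 0.06815 g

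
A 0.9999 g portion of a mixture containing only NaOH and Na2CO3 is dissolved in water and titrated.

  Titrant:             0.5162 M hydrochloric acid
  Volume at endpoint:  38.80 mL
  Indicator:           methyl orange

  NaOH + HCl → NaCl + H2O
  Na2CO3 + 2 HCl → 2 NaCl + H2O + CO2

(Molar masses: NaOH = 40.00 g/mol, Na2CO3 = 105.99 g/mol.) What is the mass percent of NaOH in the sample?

18.94 %

n(HCl) = 0.03880 × 0.5162 = 0.02003 mol
Let x = n(NaOH), y = n(Na2CO3).
Titrant: 1x + 2y = 0.02003;  mass: 40.00x + 105.99y = 0.9999
Solving, x = 4.734 × 10^-3 mol, y = 7.647 × 10^-3 mol
mass of NaOH = 4.734 × 10^-3 × 40.00 = 0.1893 g
% NaOH = 0.1893 / 0.9999 × 100 = 18.94 %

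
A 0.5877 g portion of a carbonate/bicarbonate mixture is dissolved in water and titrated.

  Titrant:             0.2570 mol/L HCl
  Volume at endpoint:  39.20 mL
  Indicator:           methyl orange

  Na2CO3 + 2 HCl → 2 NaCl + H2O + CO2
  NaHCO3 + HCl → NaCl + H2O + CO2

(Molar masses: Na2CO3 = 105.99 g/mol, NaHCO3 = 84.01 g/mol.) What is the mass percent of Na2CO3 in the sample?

75.20 %

n(HCl) = 0.03920 × 0.2570 = 0.01007 mol
Let x = n(Na2CO3), y = n(NaHCO3).
Titrant: 2x + 1y = 0.01007;  mass: 105.99x + 84.01y = 0.5877
Solving, x = 4.170 × 10^-3 mol, y = 1.735 × 10^-3 mol
mass of Na2CO3 = 4.170 × 10^-3 × 105.99 = 0.4420 g
% Na2CO3 = 0.4420 / 0.5877 × 100 = 75.20 %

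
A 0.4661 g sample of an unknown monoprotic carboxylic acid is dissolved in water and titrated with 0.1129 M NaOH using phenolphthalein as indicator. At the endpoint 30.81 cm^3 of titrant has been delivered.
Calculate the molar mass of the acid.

n(NaOH) = 0.03081 L × 0.1129 mol/L = 3.478 × 10^-3 mol
n(HA) = 3.478 × 10^-3 mol (1:1 ratio)
M = m / n = 0.4661 g / 3.478 × 10^-3 mol = 134.0 g/mol

134.0 g/mol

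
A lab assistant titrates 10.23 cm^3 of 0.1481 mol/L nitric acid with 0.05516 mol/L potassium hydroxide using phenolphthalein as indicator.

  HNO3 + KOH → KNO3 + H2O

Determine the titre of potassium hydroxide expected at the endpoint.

27.47 mL

n(HNO3) = 0.01023 L × 0.1481 mol/L = 1.515 × 10^-3 mol
n(KOH) = 1.515 × 10^-3 mol (1:1 stoichiometry)
V(KOH) = 1.515 × 10^-3 mol / 0.05516 mol/L = 0.02747 L = 27.47 mL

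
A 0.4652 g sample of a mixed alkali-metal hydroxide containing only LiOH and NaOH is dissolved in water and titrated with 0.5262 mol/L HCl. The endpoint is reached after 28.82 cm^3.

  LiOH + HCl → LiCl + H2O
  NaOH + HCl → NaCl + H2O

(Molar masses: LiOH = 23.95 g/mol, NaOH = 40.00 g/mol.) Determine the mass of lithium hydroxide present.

n(HCl) = 0.02882 × 0.5262 = 0.01517 mol
Let x = n(LiOH), y = n(NaOH).
Titrant: 1x + 1y = 0.01517;  mass: 23.95x + 40.00y = 0.4652
Solving, x = 8.810 × 10^-3 mol, y = 6.355 × 10^-3 mol
mass of LiOH = 8.810 × 10^-3 × 23.95 = 0.2110 g

0.2110 g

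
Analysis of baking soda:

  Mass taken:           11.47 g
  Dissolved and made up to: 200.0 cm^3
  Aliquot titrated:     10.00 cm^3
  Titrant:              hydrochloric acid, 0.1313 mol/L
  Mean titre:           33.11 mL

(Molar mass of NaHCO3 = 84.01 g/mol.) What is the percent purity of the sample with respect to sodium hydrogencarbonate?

NaHCO3 + HCl → NaCl + H2O + CO2
n(HCl) per titration = 0.03311 × 0.1313 = 4.347 × 10^-3 mol
n(NaHCO3) in each aliquot = 4.347 × 10^-3 mol (1:1 ratio)
n(NaHCO3) in the whole flask = 4.347 × 10^-3 × 200.0/10.00 = 0.08695 mol
mass of NaHCO3 = 0.08695 × 84.01 = 7.304 g
% NaHCO3 = 7.304 / 11.47 × 100 = 63.68 %

63.68 %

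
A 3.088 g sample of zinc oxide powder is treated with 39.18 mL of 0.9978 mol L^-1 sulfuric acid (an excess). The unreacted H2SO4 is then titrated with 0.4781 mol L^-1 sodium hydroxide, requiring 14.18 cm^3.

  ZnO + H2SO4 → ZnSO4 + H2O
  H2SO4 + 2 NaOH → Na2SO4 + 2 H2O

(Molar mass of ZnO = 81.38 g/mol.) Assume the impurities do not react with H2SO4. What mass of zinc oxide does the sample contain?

2.906 g

n(H2SO4) added = 0.03918 × 0.9978 = 0.03909 mol
n(NaOH) used in back-titration = 0.01418 × 0.4781 = 6.779 × 10^-3 mol
From the 1:2 ratio, n(H2SO4) left over = 1/2 × 6.779 × 10^-3 = 3.390 × 10^-3 mol
n(H2SO4) consumed by analyte = 0.03909 − 3.390 × 10^-3 = 0.03570 mol
n(ZnO) = 0.03570 mol (1:1 ratio)
mass of ZnO = 0.03570 × 81.38 = 2.906 g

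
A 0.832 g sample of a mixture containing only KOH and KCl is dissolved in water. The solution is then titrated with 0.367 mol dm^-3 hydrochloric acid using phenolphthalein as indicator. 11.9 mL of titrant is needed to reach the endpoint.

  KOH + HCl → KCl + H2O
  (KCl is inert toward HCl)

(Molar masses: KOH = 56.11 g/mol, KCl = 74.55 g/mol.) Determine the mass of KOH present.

n(HCl) = 0.0119 × 0.367 = 4.37 × 10^-3 mol
Let x = n(KOH), y = n(KCl).
Titrant: 1x = 4.37 × 10^-3;  mass: 56.11x + 74.55y = 0.832
Solving, x = 4.37 × 10^-3 mol, y = 7.87 × 10^-3 mol
mass of KOH = 4.37 × 10^-3 × 56.11 = 0.245 g

0.245 g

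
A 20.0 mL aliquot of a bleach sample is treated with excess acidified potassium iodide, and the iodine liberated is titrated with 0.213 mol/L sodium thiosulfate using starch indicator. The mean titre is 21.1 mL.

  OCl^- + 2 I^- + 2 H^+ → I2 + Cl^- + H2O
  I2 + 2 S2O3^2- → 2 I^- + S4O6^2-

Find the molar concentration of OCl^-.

n(S2O3^2-) = 0.0211 × 0.213 = 4.49 × 10^-3 mol
n(I2) = n(S2O3^2-)/2 = 2.25 × 10^-3 mol
n(OCl^-) in the aliquot = 2.25 × 10^-3 mol (1:1 ratio)
[OCl^-] = 2.25 × 10^-3 / 0.0200 = 0.112 mol/L

0.112 mol/L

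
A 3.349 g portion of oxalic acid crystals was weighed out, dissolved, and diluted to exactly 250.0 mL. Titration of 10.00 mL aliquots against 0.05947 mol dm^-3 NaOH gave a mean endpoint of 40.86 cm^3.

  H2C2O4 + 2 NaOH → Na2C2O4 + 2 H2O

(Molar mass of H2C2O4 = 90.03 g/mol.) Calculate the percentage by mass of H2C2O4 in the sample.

81.65 %

n(NaOH) per titration = 0.04086 × 0.05947 = 2.430 × 10^-3 mol
From the 1:2 ratio, n(H2C2O4) in each aliquot = 1/2 × 2.430 × 10^-3 = 1.215 × 10^-3 mol
n(H2C2O4) in the whole flask = 1.215 × 10^-3 × 250.0/10.00 = 0.03037 mol
mass of H2C2O4 = 0.03037 × 90.03 = 2.735 g
% H2C2O4 = 2.735 / 3.349 × 100 = 81.65 %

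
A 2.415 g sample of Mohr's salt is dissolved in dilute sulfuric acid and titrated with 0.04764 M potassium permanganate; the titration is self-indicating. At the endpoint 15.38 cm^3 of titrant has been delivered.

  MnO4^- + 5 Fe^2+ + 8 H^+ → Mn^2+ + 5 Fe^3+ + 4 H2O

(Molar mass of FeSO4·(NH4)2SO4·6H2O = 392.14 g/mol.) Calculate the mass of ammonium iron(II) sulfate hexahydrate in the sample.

1.437 g

n(KMnO4) = 0.01538 L × 0.04764 mol/L = 7.327 × 10^-4 mol
From the 5:1 ratio, n(FeSO4·(NH4)2SO4·6H2O) = 5/1 × 7.327 × 10^-4 = 3.664 × 10^-3 mol
mass of FeSO4·(NH4)2SO4·6H2O = 3.664 × 10^-3 × 392.14 g/mol = 1.437 g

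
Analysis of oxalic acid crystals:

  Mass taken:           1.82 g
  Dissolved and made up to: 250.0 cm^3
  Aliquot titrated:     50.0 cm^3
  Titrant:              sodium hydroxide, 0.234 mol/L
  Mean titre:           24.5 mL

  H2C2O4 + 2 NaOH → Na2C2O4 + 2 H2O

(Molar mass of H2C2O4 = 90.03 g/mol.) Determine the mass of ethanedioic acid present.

1.29 g

n(NaOH) per titration = 0.0245 × 0.234 = 5.73 × 10^-3 mol
From the 1:2 ratio, n(H2C2O4) in each aliquot = 1/2 × 5.73 × 10^-3 = 2.87 × 10^-3 mol
n(H2C2O4) in the whole flask = 2.87 × 10^-3 × 250.0/50.0 = 0.0143 mol
mass of H2C2O4 = 0.0143 × 90.03 = 1.29 g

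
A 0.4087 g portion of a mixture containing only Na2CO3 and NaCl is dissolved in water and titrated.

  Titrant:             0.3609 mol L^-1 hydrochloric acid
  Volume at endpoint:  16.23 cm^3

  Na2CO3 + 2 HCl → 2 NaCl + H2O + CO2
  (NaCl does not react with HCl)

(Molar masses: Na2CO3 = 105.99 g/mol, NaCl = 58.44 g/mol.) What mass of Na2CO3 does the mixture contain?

0.3104 g

n(HCl) = 0.01623 × 0.3609 = 5.857 × 10^-3 mol
Let x = n(Na2CO3), y = n(NaCl).
Titrant: 2x = 5.857 × 10^-3;  mass: 105.99x + 58.44y = 0.4087
Solving, x = 2.929 × 10^-3 mol, y = 1.682 × 10^-3 mol
mass of Na2CO3 = 2.929 × 10^-3 × 105.99 = 0.3104 g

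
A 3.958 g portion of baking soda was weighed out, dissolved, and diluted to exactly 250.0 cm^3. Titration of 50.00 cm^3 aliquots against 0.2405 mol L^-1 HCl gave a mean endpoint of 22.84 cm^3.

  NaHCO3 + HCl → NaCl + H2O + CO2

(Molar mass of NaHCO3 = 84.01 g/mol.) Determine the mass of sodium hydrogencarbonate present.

2.307 g

n(HCl) per titration = 0.02284 × 0.2405 = 5.493 × 10^-3 mol
n(NaHCO3) in each aliquot = 5.493 × 10^-3 mol (1:1 ratio)
n(NaHCO3) in the whole flask = 5.493 × 10^-3 × 250.0/50.00 = 0.02747 mol
mass of NaHCO3 = 0.02747 × 84.01 = 2.307 g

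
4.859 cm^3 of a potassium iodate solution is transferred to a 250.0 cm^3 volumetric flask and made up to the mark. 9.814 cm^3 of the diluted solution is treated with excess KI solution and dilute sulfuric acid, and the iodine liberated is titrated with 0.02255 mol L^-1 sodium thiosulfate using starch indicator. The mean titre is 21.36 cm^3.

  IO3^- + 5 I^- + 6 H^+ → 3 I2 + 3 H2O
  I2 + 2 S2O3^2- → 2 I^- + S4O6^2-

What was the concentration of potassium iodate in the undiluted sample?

n(S2O3^2-) = 0.02136 × 0.02255 = 4.817 × 10^-4 mol
n(I2) = n(S2O3^2-)/2 = 2.408 × 10^-4 mol
From the 1:3 ratio, n(IO3^-) in the aliquot = 1/3 × 2.408 × 10^-4 = 8.028 × 10^-5 mol
[IO3^-]_dilute = 8.028 × 10^-5 / 0.009814 = 0.008180 mol/L
[IO3^-]_original = 0.008180 × 250.0/4.859 = 0.4209 mol/L

0.4209 mol/L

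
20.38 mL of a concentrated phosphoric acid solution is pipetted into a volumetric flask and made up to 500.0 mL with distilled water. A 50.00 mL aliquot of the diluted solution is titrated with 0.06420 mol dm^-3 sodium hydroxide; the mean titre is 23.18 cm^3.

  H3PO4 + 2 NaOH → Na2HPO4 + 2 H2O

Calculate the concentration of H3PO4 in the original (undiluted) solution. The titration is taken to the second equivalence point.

0.3651 mol/L

n(NaOH) = 0.02318 × 0.06420 = 1.488 × 10^-3 mol
From the 1:2 ratio, n(H3PO4) in the aliquot = 1/2 × 1.488 × 10^-3 = 7.441 × 10^-4 mol
[H3PO4]_dilute = 7.441 × 10^-4 / 0.05000 = 0.01488 mol/L
Dilution factor = 500.0 / 20.38 = 24.53
[H3PO4]_stock = 0.01488 × 24.53 = 0.3651 mol/L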